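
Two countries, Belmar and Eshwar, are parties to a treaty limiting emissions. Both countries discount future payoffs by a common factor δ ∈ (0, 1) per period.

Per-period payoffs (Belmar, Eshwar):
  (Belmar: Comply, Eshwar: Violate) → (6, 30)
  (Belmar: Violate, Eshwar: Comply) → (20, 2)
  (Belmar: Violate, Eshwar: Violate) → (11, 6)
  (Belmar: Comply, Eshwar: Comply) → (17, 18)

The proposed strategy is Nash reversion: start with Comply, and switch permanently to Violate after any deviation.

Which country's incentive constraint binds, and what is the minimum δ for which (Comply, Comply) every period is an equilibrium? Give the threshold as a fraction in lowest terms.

Belmar: cooperation gives 17 each period; deviation gives 20 once then 11 forever.
  17/(1−δ) ≥ 20 + 11δ/(1−δ) ⇒ δ ≥ 3/9 = 1/3.
Eshwar: cooperation gives 18 each period; deviation gives 30 once then 6 forever.
  δ ≥ 12/24 = 1/2.
Both must hold, so the binding constraint is Eshwar's: δ ≥ 1/2.

Eshwar; δ ≥ 1/2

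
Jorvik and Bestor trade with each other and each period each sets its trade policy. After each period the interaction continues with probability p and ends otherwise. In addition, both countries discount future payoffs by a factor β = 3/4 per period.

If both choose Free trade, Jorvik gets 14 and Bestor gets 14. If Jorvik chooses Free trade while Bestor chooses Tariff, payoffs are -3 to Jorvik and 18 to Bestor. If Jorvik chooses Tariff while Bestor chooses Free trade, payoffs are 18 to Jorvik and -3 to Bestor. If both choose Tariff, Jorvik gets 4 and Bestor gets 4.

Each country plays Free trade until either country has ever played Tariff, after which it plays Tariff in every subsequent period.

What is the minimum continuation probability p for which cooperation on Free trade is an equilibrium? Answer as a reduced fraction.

8/21

With continuation probability p and discount β, the effective per-period discount factor is βp.
Grim-trigger IC: βp ≥ (18−14)/(18−4) = 2/7.
So p ≥ (2/7)/(3/4) = 8/21.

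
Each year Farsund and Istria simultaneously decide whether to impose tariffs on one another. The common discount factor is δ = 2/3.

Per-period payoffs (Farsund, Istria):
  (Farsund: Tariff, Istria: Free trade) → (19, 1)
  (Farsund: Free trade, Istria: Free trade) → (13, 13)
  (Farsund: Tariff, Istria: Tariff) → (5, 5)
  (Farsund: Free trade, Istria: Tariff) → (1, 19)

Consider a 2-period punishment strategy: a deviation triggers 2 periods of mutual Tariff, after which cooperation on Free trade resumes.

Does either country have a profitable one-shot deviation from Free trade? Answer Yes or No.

Comparing payoff streams over the 3 periods until play realigns: cooperate → 13(1+δ+…+δ^2); deviate → 19 + 5(δ+…+δ^2).
Cooperation is sustained iff (13−5)(δ+…+δ^2) ≥ 19−13.
δ+…+δ^2 = 2/3·(1−(2/3)^2)/(1−2/3) = 1.1111, and (19−13)/(13−5) = 0.7500.
1.1111 ≥ 0.7500, so cooperation is sustainable.

No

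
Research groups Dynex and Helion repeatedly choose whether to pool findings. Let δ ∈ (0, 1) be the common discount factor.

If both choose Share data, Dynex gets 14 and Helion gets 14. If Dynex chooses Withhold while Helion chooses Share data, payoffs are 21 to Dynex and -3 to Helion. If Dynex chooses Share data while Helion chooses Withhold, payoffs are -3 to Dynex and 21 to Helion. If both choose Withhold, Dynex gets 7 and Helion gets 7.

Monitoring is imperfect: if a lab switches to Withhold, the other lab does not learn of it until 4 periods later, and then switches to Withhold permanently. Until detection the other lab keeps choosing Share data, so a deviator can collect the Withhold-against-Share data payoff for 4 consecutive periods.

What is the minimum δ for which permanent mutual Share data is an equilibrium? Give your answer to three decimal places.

0.841

A deviator earns 21 for 4 periods, then 7 forever; cooperating earns 14 forever. Multiplying the IC by (1−δ):
14 ≥ 21(1−δ^4) + 7δ^4, so 14·δ^4 ≥ 7 and δ^4 ≥ 1/2.
δ ≥ (1/2)^(1/4) ≈ 0.841.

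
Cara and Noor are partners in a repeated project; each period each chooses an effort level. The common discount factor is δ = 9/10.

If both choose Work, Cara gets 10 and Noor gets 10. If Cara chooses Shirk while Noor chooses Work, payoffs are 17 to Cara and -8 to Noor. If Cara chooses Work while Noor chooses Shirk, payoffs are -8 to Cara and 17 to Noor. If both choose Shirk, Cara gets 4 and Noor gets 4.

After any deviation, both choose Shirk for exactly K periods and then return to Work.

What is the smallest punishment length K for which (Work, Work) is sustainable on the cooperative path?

2

No profitable deviation requires (10−4)(δ+…+δ^K) ≥ 17−10, i.e. δ+…+δ^K ≥ 7/6 ≈ 1.1667.
With δ = 9/10, the partial sums are K=1: 0.9000, K=2: 1.7100.
K = 2 is the first length at which the sum reaches 1.1667.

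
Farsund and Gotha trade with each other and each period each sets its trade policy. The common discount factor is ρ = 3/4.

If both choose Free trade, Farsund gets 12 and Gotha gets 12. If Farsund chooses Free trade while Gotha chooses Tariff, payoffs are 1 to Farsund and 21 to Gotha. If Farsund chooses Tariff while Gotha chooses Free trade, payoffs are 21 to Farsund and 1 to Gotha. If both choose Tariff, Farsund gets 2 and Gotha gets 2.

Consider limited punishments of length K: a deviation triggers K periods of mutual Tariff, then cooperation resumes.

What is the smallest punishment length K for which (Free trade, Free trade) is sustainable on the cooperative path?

IC: ρ(1−ρ^K)/(1−ρ) ≥ (21−12)/(12−2) = 9/10.
With ρ = 3/4: need 1 − ρ^K ≥ 9/10·(1−3/4)/(3/4), i.e. ρ^K ≤ 0.7000.
Since (3/4)^1 = 0.7500 and (3/4)^2 = 0.5625, the smallest such K is 2.

2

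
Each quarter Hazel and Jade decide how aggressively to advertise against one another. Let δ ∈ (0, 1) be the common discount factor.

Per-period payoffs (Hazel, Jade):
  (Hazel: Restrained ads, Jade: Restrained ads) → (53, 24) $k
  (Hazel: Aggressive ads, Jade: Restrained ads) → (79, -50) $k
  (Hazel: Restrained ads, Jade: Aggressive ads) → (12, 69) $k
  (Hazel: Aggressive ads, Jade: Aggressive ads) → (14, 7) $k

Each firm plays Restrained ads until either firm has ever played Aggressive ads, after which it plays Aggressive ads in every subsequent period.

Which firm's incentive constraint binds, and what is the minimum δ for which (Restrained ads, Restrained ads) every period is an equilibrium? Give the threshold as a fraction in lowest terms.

Jade; δ ≥ 45/62

Hazel: cooperation gives 53 each period; deviation gives 79 once then 14 forever.
  53/(1−δ) ≥ 79 + 14δ/(1−δ) ⇒ δ ≥ 26/65 = 2/5.
Jade: cooperation gives 24 each period; deviation gives 69 once then 7 forever.
  δ ≥ 45/62.
Both must hold, so the binding constraint is Jade's: δ ≥ 45/62.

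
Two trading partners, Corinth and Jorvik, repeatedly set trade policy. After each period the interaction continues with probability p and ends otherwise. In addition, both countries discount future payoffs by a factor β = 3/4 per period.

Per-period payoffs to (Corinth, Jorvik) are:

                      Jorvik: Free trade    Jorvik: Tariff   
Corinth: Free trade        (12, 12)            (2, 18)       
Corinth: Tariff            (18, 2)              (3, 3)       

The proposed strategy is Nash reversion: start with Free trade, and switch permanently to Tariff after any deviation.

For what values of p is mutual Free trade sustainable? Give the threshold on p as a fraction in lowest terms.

With continuation probability p and discount β, the effective per-period discount factor is βp.
Grim-trigger IC: βp ≥ (18−12)/(18−3) = 2/5.
So p ≥ (2/5)/(3/4) = 8/15.

8/15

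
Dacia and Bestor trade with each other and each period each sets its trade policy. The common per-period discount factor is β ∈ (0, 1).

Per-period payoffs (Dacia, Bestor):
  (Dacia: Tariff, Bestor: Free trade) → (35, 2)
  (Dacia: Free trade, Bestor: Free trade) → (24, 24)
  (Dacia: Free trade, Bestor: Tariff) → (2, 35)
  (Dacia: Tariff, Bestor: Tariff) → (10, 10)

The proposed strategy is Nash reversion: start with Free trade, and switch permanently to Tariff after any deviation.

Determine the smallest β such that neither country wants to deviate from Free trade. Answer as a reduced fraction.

11/25

Under grim trigger the critical discount factor is (T−C)/(T−P) with T = 35, C = 24, P = 10.
β* = (35−24)/(35−10) = 11/25.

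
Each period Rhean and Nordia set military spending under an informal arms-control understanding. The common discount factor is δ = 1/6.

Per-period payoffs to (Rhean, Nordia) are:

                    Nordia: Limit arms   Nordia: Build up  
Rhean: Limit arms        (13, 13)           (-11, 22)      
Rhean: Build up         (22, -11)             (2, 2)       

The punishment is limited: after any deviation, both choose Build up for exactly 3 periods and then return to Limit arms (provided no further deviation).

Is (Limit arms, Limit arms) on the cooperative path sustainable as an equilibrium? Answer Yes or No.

Comparing payoff streams over the 4 periods until play realigns: cooperate → 13(1+δ+…+δ^3); deviate → 22 + 2(δ+…+δ^3).
Cooperation is sustained iff (13−2)(δ+…+δ^3) ≥ 22−13.
δ+…+δ^3 = 1/6·(1−(1/6)^3)/(1−1/6) = 0.1991, and (22−13)/(13−2) = 0.8182.
0.1991 < 0.8182, so cooperation is not sustainable.

No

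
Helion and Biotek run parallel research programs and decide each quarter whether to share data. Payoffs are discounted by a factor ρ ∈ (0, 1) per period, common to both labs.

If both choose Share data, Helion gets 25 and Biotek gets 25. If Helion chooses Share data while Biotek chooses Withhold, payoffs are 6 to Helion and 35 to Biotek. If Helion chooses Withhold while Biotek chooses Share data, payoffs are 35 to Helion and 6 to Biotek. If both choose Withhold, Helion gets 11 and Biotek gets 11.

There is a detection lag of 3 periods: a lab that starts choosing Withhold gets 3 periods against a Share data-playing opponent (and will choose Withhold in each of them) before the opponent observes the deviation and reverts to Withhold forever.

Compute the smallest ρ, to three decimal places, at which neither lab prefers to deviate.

The best deviation is to choose Withhold for all 3 undetected periods, earning 35 each, then 11 forever once detected.
Deviation value: 35(1−ρ^3)/(1−ρ) + 11ρ^3/(1−ρ); cooperation value: 25/(1−ρ).
IC: 25 ≥ 35(1−ρ^3) + 11ρ^3 = 35 − 24ρ^3.
So ρ^3 ≥ 10/24 = 5/12, giving ρ ≥ (5/12)^(1/3) ≈ 0.747.

0.747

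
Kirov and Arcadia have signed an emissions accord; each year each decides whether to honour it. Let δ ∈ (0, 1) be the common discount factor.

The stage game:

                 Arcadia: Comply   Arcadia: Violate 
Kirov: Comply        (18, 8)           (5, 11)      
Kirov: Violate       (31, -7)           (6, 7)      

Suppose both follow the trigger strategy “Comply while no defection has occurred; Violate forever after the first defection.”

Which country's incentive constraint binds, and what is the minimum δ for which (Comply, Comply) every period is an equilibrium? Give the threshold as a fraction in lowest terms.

For Kirov: deviation gain 31−18 = 13, per-period punishment loss 18−6 = 12. IC gives δ ≥ 13/25.
For Arcadia: gain 3, loss 1 per period, so δ ≥ 3/4.
The tighter constraint is Arcadia's, so cooperation needs δ ≥ 3/4.

Arcadia; δ ≥ 3/4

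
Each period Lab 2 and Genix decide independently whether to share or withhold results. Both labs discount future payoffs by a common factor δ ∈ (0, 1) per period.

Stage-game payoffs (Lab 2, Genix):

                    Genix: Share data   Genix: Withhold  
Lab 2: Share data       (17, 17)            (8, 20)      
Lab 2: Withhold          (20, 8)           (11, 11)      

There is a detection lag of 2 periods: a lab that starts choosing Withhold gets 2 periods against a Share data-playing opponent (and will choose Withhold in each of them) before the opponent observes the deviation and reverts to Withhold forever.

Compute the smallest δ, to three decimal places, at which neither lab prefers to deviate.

Deviating for the 2 undetected periods gains 20−17 = 3 per period over cooperation, then loses 17−11 = 6 per period forever once punishment starts.
Gain: 3(1 + δ + … + δ^1); loss: 6·δ^2/(1−δ).
No profitable deviation ⇔ 3(1−δ^2) ≤ 6·δ^2, i.e. δ^2 ≥ 3/(3+6) = 1/3.
Hence δ ≥ (1/3)^(1/2) ≈ 0.577.

0.577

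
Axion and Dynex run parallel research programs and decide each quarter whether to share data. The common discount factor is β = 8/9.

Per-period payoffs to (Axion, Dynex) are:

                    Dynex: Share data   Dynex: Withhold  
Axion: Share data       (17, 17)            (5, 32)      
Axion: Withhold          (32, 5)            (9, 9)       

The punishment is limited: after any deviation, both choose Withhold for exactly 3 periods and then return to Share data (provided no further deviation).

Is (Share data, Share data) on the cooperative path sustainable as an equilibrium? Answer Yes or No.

IC: β+…+β^3 ≥ (32−17)/(17−9) = 15/8.
At β = 8/9: partial sum = 2.3813 ≥ 1.8750. Cooperation sustainable.

Yes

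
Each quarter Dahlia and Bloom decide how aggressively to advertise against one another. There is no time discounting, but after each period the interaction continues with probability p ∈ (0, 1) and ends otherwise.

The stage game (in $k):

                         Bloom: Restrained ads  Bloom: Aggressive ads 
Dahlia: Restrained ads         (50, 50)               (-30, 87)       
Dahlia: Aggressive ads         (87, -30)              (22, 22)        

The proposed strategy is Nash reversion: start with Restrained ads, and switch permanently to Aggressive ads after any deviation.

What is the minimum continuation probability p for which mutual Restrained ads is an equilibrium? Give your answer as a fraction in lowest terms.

37/65

With no time discounting, the continuation probability p plays the role of the discount factor.
Grim-trigger IC: 50/(1−p) ≥ 87 + 22p/(1−p) ⇒ p ≥ (87−50)/(87−22) = 37/65.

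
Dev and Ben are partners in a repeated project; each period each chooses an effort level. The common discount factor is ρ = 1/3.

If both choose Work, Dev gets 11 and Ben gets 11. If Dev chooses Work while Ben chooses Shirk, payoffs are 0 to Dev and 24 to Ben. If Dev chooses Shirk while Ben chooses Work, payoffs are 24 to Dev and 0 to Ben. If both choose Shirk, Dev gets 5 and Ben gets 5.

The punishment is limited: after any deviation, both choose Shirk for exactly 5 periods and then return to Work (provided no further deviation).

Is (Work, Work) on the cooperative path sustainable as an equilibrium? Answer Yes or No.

Comparing payoff streams over the 6 periods until play realigns: cooperate → 11(1+ρ+…+ρ^5); deviate → 24 + 5(ρ+…+ρ^5).
Cooperation is sustained iff (11−5)(ρ+…+ρ^5) ≥ 24−11.
ρ+…+ρ^5 = 1/3·(1−(1/3)^5)/(1−1/3) = 0.4979, and (24−11)/(11−5) = 2.1667.
0.4979 < 2.1667, so cooperation is not sustainable.

No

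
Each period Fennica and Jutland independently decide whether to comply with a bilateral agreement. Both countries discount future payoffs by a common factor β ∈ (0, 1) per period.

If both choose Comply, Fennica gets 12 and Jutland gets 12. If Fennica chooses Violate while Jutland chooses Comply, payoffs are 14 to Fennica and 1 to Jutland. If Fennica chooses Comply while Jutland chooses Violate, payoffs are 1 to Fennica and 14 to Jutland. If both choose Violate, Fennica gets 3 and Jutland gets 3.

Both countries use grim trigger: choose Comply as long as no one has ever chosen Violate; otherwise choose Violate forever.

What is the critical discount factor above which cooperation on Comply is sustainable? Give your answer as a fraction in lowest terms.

2/11

Under grim trigger the critical discount factor is (T−C)/(T−P) with T = 14, C = 12, P = 3.
β* = (14−12)/(14−3) = 2/11.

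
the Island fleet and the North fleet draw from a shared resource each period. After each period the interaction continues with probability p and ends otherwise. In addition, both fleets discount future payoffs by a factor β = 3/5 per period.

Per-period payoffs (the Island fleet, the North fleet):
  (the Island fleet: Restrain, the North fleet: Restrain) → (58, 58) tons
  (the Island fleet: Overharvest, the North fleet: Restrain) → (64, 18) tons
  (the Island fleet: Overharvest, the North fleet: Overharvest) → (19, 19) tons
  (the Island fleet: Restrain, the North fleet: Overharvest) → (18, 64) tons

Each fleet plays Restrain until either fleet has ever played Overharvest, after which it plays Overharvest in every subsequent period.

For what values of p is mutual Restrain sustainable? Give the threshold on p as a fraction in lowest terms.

2/9

Expected continuation weight on next period's payoff is β·p = 3/5·p, which plays the role of the discount factor.
Cooperation requires 3/5·p ≥ (64−58)/(64−19) = 2/15, hence p ≥ 2/9.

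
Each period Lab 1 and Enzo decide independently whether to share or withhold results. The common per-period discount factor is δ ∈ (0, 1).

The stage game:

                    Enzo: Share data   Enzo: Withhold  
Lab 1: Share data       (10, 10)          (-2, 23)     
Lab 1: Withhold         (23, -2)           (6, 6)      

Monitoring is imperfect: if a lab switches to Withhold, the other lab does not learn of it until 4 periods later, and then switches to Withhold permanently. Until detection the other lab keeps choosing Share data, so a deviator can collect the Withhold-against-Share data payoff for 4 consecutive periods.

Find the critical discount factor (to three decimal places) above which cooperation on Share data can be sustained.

0.935

A deviator earns 23 for 4 periods, then 6 forever; cooperating earns 10 forever. Multiplying the IC by (1−δ):
10 ≥ 23(1−δ^4) + 6δ^4, so 17·δ^4 ≥ 13 and δ^4 ≥ 13/17.
δ ≥ (13/17)^(1/4) ≈ 0.935.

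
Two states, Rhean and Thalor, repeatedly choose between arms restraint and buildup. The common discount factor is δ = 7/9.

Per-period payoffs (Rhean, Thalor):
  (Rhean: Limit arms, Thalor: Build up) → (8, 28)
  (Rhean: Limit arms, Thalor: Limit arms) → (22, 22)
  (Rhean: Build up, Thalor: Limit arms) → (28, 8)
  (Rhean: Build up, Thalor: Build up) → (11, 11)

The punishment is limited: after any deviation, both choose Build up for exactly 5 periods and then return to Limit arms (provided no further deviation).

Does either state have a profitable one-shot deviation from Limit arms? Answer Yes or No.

Comparing payoff streams over the 6 periods until play realigns: cooperate → 22(1+δ+…+δ^5); deviate → 28 + 11(δ+…+δ^5).
Cooperation is sustained iff (22−11)(δ+…+δ^5) ≥ 28−22.
δ+…+δ^5 = 7/9·(1−(7/9)^5)/(1−7/9) = 2.5038, and (28−22)/(22−11) = 0.5455.
2.5038 ≥ 0.5455, so cooperation is sustainable.

No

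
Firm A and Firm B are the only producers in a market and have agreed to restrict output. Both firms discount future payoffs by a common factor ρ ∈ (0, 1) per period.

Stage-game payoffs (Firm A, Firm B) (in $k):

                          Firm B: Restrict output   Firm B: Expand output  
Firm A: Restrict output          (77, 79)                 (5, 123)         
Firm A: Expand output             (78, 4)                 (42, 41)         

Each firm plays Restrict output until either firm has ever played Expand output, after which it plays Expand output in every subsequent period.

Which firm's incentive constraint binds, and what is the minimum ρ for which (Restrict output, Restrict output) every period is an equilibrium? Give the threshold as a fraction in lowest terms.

Firm B; ρ ≥ 22/41

Firm A's threshold: (78−77)/(78−42) = 1/36.
Firm B's threshold: (123−79)/(123−41) = 22/41.
1/36 < 22/41, so Firm B binds and ρ* = 22/41.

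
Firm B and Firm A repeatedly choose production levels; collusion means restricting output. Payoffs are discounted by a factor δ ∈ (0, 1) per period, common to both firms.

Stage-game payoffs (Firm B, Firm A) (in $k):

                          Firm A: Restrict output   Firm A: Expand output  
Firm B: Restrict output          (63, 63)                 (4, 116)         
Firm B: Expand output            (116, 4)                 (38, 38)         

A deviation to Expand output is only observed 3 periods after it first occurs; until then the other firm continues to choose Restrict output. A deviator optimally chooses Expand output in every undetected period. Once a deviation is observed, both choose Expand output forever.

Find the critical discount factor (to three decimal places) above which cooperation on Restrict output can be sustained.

The best deviation is to choose Expand output for all 3 undetected periods, earning 116 each, then 38 forever once detected.
Deviation value: 116(1−δ^3)/(1−δ) + 38δ^3/(1−δ); cooperation value: 63/(1−δ).
IC: 63 ≥ 116(1−δ^3) + 38δ^3 = 116 − 78δ^3.
So δ^3 ≥ 53/78, giving δ ≥ (53/78)^(1/3) ≈ 0.879.

0.879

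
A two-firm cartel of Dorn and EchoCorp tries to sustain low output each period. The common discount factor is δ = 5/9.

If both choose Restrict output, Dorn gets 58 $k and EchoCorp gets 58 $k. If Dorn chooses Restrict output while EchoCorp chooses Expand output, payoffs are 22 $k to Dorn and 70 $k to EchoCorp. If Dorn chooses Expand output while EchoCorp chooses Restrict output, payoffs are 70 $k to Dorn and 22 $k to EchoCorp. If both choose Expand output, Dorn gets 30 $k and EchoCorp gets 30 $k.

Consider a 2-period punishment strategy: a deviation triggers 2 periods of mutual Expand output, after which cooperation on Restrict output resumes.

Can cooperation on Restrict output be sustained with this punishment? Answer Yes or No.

Comparing payoff streams over the 3 periods until play realigns: cooperate → 58(1+δ+…+δ^2); deviate → 70 + 30(δ+…+δ^2).
Cooperation is sustained iff (58−30)(δ+…+δ^2) ≥ 70−58.
δ+…+δ^2 = 5/9·(1−(5/9)^2)/(1−5/9) = 0.8642, and (70−58)/(58−30) = 0.4286.
0.8642 ≥ 0.4286, so cooperation is sustainable.

Yes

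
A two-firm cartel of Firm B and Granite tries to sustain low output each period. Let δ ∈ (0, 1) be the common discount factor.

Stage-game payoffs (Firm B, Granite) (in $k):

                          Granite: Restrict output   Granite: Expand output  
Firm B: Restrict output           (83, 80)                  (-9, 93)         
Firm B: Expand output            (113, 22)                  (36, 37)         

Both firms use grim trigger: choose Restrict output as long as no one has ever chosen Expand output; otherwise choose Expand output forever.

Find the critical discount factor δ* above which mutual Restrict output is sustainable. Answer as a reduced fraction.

Firm B's threshold: (113−83)/(113−36) = 30/77.
Granite's threshold: (93−80)/(93−37) = 13/56.
30/77 > 13/56, so Firm B binds and δ* = 30/77.

30/77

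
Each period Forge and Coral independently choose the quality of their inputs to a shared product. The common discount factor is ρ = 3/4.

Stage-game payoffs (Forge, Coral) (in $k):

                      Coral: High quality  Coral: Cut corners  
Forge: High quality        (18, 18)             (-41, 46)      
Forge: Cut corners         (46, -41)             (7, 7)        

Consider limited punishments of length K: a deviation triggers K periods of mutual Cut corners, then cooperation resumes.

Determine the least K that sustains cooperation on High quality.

7

Need Σ_{k=1}^{K} ρ^k ≥ (46−18)/(18−7) = 2.5455 at ρ = 3/4.
At K = 6 the sum is 2.4661 < 2.5455; at K = 7 it is 2.5995 ≥ 2.5455.
So the minimum punishment length is K = 7.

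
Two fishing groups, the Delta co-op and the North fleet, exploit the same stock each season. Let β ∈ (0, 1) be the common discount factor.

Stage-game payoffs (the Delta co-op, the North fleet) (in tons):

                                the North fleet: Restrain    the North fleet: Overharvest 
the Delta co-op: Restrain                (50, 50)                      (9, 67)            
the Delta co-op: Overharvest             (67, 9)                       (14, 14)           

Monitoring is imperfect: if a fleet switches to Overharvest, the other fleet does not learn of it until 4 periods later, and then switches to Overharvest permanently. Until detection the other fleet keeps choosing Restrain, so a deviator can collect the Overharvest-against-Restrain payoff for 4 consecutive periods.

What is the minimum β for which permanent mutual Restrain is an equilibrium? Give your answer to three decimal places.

A deviator earns 67 for 4 periods, then 14 forever; cooperating earns 50 forever. Multiplying the IC by (1−β):
50 ≥ 67(1−β^4) + 14β^4, so 53·β^4 ≥ 17 and β^4 ≥ 17/53.
β ≥ (17/53)^(1/4) ≈ 0.753.

0.753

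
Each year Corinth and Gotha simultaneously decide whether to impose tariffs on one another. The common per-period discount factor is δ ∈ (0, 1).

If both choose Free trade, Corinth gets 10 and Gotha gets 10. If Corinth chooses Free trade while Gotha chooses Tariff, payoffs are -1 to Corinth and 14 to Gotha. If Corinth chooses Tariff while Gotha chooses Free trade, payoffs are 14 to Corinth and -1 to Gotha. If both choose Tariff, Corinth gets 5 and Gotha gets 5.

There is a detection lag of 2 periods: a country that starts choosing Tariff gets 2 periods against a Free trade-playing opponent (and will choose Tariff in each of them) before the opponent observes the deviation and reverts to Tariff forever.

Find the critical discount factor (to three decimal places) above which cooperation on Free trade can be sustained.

0.667

Deviating for the 2 undetected periods gains 14−10 = 4 per period over cooperation, then loses 10−5 = 5 per period forever once punishment starts.
Gain: 4(1 + δ + … + δ^1); loss: 5·δ^2/(1−δ).
No profitable deviation ⇔ 4(1−δ^2) ≤ 5·δ^2, i.e. δ^2 ≥ 4/(4+5) = 4/9.
Hence δ ≥ (4/9)^(1/2) ≈ 0.667.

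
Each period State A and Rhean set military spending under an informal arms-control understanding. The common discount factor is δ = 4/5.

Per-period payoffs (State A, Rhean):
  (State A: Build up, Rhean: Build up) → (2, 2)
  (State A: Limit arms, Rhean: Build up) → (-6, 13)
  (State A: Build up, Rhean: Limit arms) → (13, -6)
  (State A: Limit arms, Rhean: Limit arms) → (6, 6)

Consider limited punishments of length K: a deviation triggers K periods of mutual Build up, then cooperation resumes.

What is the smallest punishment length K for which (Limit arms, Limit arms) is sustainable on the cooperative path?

3

IC: δ(1−δ^K)/(1−δ) ≥ (13−6)/(6−2) = 7/4.
With δ = 4/5: need 1 − δ^K ≥ 7/4·(1−4/5)/(4/5), i.e. δ^K ≤ 0.5625.
Since (4/5)^2 = 0.6400 and (4/5)^3 = 0.5120, the smallest such K is 3.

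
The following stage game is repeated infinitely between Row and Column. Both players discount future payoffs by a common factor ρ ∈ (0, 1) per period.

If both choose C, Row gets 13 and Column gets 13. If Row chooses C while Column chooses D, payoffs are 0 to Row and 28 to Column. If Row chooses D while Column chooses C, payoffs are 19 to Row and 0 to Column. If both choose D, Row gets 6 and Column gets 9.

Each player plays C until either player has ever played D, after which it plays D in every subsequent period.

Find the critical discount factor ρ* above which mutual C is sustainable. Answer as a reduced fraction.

15/19

For Row: deviation gain 19−13 = 6, per-period punishment loss 13−6 = 7. IC gives ρ ≥ 6/13.
For Column: gain 15, loss 4 per period, so ρ ≥ 15/19.
The tighter constraint is Column's, so cooperation needs ρ ≥ 15/19.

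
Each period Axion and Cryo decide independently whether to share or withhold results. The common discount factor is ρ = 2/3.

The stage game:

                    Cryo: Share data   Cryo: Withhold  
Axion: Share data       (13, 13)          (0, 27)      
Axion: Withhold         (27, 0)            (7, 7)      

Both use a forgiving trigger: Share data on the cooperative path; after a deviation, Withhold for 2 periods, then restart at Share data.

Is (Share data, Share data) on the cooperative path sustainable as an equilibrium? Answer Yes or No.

Comparing payoff streams over the 3 periods until play realigns: cooperate → 13(1+ρ+…+ρ^2); deviate → 27 + 7(ρ+…+ρ^2).
Cooperation is sustained iff (13−7)(ρ+…+ρ^2) ≥ 27−13.
ρ+…+ρ^2 = 2/3·(1−(2/3)^2)/(1−2/3) = 1.1111, and (27−13)/(13−7) = 2.3333.
1.1111 < 2.3333, so cooperation is not sustainable.

No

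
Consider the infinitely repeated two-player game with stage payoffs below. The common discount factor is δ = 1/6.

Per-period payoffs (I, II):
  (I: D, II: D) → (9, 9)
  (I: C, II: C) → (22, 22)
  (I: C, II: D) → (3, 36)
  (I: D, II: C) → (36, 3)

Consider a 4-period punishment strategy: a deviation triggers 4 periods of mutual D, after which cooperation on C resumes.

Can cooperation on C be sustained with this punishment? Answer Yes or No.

No

A one-shot deviation gives 36 now, then 9 for 4 periods, then back to 22.
Gain from deviating: (36−22) today; loss: (22−9) in each of the next 4 periods.
No-deviation condition: (22−9)(δ+…+δ^4) ≥ 36−22, i.e. δ+…+δ^4 ≥ 14/13.
At δ = 1/6: δ+…+δ^4 = 0.1998 < 1.0769.
So cooperation is not sustainable.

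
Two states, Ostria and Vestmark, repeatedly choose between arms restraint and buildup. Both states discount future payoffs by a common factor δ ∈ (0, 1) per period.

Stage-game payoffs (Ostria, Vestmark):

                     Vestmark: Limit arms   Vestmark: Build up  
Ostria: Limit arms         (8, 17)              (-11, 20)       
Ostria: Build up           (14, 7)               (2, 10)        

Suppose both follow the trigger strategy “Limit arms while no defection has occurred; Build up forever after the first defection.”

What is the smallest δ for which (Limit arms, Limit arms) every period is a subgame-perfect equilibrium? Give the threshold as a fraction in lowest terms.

For Ostria: deviation gain 14−8 = 6, per-period punishment loss 8−2 = 6. IC gives δ ≥ 6/12 = 1/2.
For Vestmark: gain 3, loss 7 per period, so δ ≥ 3/10.
The tighter constraint is Ostria's, so cooperation needs δ ≥ 1/2.

1/2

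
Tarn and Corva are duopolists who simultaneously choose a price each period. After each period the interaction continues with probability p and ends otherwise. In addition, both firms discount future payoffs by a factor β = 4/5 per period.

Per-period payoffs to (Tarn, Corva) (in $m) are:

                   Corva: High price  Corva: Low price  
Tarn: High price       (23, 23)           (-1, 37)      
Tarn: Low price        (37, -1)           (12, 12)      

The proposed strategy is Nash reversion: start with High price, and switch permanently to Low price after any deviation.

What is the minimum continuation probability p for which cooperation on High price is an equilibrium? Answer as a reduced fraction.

Expected continuation weight on next period's payoff is β·p = 4/5·p, which plays the role of the discount factor.
Cooperation requires 4/5·p ≥ (37−23)/(37−12) = 14/25, hence p ≥ 7/10.

7/10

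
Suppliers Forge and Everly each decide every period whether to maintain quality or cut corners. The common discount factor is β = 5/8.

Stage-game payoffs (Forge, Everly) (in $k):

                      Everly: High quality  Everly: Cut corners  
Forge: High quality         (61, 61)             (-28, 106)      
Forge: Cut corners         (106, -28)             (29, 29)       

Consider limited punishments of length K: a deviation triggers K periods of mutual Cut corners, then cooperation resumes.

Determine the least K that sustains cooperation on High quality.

4

No profitable deviation requires (61−29)(β+…+β^K) ≥ 106−61, i.e. β+…+β^K ≥ 45/32 ≈ 1.4062.
With β = 5/8, the partial sums are K=1: 0.6250, K=2: 1.0156, K=3: 1.2598, K=4: 1.4124.
K = 4 is the first length at which the sum reaches 1.4062.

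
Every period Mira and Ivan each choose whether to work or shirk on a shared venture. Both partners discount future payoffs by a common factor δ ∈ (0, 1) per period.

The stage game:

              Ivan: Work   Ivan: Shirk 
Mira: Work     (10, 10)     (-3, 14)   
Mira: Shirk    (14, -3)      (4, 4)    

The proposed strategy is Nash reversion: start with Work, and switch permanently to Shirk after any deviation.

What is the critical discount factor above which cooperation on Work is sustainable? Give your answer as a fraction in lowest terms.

Under grim trigger the critical discount factor is (T−C)/(T−P) with T = 14, C = 10, P = 4.
δ* = (14−10)/(14−4) = 4/10 = 2/5.

2/5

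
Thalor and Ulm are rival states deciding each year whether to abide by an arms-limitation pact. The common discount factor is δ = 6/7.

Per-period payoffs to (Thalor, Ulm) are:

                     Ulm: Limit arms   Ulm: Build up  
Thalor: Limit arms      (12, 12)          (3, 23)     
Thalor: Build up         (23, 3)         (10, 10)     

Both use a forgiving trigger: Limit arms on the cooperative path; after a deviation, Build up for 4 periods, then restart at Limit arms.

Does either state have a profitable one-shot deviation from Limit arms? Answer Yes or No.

Comparing payoff streams over the 5 periods until play realigns: cooperate → 12(1+δ+…+δ^4); deviate → 23 + 10(δ+…+δ^4).
Cooperation is sustained iff (12−10)(δ+…+δ^4) ≥ 23−12.
δ+…+δ^4 = 6/7·(1−(6/7)^4)/(1−6/7) = 2.7613, and (23−12)/(12−10) = 5.5000.
2.7613 < 5.5000, so cooperation is not sustainable.

Yes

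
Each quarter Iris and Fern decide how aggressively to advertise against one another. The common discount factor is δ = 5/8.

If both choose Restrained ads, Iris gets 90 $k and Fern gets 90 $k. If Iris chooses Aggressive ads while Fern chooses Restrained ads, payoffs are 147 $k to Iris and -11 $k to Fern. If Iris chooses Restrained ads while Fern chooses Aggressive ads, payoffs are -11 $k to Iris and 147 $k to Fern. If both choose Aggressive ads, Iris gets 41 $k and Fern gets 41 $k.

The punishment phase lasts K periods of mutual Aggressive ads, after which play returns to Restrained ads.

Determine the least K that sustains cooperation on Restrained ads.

3

No profitable deviation requires (90−41)(δ+…+δ^K) ≥ 147−90, i.e. δ+…+δ^K ≥ 57/49 ≈ 1.1633.
With δ = 5/8, the partial sums are K=1: 0.6250, K=2: 1.0156, K=3: 1.2598.
K = 3 is the first length at which the sum reaches 1.1633.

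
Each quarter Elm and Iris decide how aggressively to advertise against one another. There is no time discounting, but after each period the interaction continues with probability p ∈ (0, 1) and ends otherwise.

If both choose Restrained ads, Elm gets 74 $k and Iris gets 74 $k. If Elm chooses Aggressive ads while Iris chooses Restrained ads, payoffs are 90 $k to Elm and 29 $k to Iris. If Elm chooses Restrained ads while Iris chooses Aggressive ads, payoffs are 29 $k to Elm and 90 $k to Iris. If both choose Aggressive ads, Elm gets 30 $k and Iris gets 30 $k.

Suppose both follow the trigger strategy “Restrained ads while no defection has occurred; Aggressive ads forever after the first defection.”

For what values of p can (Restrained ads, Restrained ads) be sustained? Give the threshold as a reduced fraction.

With no time discounting, the continuation probability p plays the role of the discount factor.
Grim-trigger IC: 74/(1−p) ≥ 90 + 30p/(1−p) ⇒ p ≥ (90−74)/(90−30) = 4/15.

4/15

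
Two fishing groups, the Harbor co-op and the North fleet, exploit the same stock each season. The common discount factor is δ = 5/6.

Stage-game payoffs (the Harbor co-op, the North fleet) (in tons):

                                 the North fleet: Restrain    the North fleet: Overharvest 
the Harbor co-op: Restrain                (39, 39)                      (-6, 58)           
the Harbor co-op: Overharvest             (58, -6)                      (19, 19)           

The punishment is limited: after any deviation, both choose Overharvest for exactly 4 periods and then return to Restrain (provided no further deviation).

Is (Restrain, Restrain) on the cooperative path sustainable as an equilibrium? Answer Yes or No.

Yes

Comparing payoff streams over the 5 periods until play realigns: cooperate → 39(1+δ+…+δ^4); deviate → 58 + 19(δ+…+δ^4).
Cooperation is sustained iff (39−19)(δ+…+δ^4) ≥ 58−39.
δ+…+δ^4 = 5/6·(1−(5/6)^4)/(1−5/6) = 2.5887, and (58−39)/(39−19) = 0.9500.
2.5887 ≥ 0.9500, so cooperation is sustainable.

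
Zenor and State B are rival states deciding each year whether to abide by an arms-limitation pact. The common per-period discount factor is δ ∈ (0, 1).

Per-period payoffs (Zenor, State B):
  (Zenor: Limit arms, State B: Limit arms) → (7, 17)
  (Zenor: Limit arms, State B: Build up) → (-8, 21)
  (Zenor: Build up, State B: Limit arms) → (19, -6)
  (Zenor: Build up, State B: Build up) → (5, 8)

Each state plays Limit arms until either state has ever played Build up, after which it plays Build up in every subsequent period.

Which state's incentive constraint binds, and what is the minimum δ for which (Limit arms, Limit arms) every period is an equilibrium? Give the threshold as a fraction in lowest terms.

Zenor; δ ≥ 6/7

For Zenor: deviation gain 19−7 = 12, per-period punishment loss 7−5 = 2. IC gives δ ≥ 12/14 = 6/7.
For State B: gain 4, loss 9 per period, so δ ≥ 4/13.
The tighter constraint is Zenor's, so cooperation needs δ ≥ 6/7.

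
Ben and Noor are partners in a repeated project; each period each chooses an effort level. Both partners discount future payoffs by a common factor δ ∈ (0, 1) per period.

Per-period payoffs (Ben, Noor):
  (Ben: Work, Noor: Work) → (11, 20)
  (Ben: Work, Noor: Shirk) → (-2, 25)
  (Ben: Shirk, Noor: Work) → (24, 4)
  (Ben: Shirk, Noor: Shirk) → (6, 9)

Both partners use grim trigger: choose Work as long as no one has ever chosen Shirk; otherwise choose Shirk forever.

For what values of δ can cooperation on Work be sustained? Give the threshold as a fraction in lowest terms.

13/18

Ben's threshold: (24−11)/(24−6) = 13/18.
Noor's threshold: (25−20)/(25−9) = 5/16.
13/18 > 5/16, so Ben binds and δ* = 13/18.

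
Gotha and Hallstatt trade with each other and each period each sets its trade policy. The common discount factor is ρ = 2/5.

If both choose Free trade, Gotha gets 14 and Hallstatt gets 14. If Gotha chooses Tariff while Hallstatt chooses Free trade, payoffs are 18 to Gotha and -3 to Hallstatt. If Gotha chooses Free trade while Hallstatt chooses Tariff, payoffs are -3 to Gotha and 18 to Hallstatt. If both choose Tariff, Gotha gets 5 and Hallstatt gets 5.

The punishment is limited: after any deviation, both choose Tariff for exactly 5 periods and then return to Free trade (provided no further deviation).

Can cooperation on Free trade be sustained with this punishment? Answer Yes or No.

Yes

A one-shot deviation gives 18 now, then 5 for 5 periods, then back to 14.
Gain from deviating: (18−14) today; loss: (14−5) in each of the next 5 periods.
No-deviation condition: (14−5)(ρ+…+ρ^5) ≥ 18−14, i.e. ρ+…+ρ^5 ≥ 4/9.
At ρ = 2/5: ρ+…+ρ^5 = 0.6598 ≥ 0.4444.
So cooperation is sustainable.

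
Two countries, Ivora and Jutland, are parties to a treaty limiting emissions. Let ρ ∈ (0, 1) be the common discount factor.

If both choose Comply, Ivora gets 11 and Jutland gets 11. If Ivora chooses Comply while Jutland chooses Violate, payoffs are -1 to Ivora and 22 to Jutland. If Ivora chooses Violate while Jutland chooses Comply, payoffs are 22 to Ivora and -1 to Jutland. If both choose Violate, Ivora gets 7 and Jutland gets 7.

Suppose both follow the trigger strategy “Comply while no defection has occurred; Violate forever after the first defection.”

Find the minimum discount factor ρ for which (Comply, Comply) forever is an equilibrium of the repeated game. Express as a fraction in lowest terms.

11/15

One-period gain from deviating is 22 − 11 = 11. The loss is 11 − 7 = 4 in every subsequent period, with present value 4·ρ/(1−ρ).
Deviation is unprofitable when 4·ρ/(1−ρ) ≥ 11, i.e. ρ/(1−ρ) ≥ 11/4.
Equivalently ρ ≥ 11/(11+4) = 11/15.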